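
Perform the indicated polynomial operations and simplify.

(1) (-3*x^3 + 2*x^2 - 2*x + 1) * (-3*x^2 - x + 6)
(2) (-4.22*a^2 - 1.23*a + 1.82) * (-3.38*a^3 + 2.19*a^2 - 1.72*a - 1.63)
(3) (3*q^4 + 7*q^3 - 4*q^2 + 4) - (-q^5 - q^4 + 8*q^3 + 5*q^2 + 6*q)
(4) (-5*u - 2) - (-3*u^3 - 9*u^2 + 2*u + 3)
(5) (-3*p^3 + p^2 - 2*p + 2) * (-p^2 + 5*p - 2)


(1) = 9*x^5 - 3*x^4 - 14*x^3 + 11*x^2 - 13*x + 6
(2) = 14.2636*a^5 - 5.0844*a^4 - 1.5869*a^3 + 12.98*a^2 - 1.1255*a - 2.9666
(3) = q^5 + 4*q^4 - q^3 - 9*q^2 - 6*q + 4
(4) = 3*u^3 + 9*u^2 - 7*u - 5
(5) = 3*p^5 - 16*p^4 + 13*p^3 - 14*p^2 + 14*p - 4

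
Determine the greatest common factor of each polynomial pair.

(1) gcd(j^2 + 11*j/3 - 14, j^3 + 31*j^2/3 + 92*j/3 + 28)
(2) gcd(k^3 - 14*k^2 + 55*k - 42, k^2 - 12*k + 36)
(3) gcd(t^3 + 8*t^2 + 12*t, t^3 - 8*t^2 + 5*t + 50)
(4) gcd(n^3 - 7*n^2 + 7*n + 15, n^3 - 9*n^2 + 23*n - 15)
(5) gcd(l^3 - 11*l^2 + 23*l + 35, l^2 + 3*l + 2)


(1) = gcd((j - 7/3)*(j + 6), (j + 2)*(j + 7/3)*(j + 6)) = j + 6
(2) = gcd((k - 7)*(k - 6)*(k - 1), (k - 6)^2) = k - 6
(3) = t + 2
(4) = gcd((n - 5)*(n - 3)*(n + 1), (n - 5)*(n - 3)*(n - 1)) = n^2 - 8*n + 15
(5) = l + 1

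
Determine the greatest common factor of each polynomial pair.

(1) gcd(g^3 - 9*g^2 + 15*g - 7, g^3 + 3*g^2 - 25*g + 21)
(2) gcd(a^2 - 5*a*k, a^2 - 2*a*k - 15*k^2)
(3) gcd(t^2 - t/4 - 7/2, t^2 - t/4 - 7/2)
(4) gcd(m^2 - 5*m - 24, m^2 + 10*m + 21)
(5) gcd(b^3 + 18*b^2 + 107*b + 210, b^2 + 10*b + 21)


(1) = gcd((g - 7)*(g - 1)^2, (g - 3)*(g - 1)*(g + 7)) = g - 1
(2) = gcd(a*(a - 5*k), (a - 5*k)*(a + 3*k)) = a - 5*k
(3) = t^2 - t/4 - 7/2
(4) = m + 3
(5) = b + 7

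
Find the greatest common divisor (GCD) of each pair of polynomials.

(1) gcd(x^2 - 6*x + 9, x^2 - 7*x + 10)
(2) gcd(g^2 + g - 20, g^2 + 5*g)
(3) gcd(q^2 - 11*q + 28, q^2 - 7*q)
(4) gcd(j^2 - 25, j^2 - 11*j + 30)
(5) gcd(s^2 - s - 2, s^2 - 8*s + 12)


(1) = 1
(2) = gcd((g - 4)*(g + 5), g*(g + 5)) = g + 5
(3) = gcd((q - 7)*(q - 4), q*(q - 7)) = q - 7
(4) = j - 5
(5) = s - 2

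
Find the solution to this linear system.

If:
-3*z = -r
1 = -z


Then:
r = -3
z = -1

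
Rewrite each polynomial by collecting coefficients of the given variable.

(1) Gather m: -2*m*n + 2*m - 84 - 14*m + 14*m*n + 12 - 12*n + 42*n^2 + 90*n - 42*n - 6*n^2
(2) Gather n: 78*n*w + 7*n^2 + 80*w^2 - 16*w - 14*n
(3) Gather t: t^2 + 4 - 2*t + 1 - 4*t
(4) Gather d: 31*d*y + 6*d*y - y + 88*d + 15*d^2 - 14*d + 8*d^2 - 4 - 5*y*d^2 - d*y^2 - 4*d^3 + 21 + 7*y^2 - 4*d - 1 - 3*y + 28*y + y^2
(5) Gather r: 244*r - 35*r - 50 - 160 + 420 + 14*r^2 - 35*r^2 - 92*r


(1) = m*(12*n - 12) + 36*n^2 + 36*n - 72
(2) = 7*n^2 + n*(78*w - 14) + 80*w^2 - 16*w
(3) = t^2 - 6*t + 5
(4) = -4*d^3 + d^2*(23 - 5*y) + d*(-y^2 + 37*y + 70) + 8*y^2 + 24*y + 16
(5) = -21*r^2 + 117*r + 210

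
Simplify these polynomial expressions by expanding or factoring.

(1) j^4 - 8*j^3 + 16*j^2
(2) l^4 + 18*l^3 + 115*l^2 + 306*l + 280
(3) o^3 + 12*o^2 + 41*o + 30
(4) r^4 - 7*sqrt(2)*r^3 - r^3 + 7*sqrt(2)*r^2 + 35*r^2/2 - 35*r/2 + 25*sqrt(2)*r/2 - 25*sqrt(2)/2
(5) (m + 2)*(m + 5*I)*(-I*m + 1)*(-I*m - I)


(1) = j^2*(j - 4)^2
(2) = (l + 2)*(l + 4)*(l + 5)*(l + 7)
(3) = (o + 1)*(o + 5)*(o + 6)
(4) = (r - 1)*(r - 5*sqrt(2))*(r - 5*sqrt(2)/2)*(r + sqrt(2)/2)
(5) = -m^4 - 3*m^3 - 6*I*m^3 + 3*m^2 - 18*I*m^2 + 15*m - 12*I*m + 10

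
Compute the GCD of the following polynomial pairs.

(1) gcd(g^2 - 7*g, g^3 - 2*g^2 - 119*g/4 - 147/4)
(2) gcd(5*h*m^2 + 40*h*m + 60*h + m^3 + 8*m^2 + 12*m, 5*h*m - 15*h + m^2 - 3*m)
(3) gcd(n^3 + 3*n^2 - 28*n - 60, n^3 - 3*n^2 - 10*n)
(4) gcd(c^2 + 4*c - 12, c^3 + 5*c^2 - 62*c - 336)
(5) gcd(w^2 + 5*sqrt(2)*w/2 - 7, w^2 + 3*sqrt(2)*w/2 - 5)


(1) = g - 7
(2) = gcd((5*h + m)*(m + 2)*(m + 6), (5*h + m)*(m - 3)) = 5*h + m
(3) = gcd((n - 5)*(n + 2)*(n + 6), n*(n - 5)*(n + 2)) = n^2 - 3*n - 10
(4) = gcd((c - 2)*(c + 6), (c - 8)*(c + 6)*(c + 7)) = c + 6
(5) = gcd((w - sqrt(2))*(w + 7*sqrt(2)/2), (w - sqrt(2))*(w + 5*sqrt(2)/2)) = w - sqrt(2)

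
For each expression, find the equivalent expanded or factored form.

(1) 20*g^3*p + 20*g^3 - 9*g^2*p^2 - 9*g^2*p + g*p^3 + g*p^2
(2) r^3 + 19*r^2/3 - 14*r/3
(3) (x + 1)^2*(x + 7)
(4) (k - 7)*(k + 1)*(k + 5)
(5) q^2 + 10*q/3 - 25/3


(1) = (-5*g + p)*(-4*g + p)*(g*p + g)
(2) = r*(r - 2/3)*(r + 7)
(3) = x^3 + 9*x^2 + 15*x + 7
(4) = k^3 - k^2 - 37*k - 35
(5) = (q - 5/3)*(q + 5)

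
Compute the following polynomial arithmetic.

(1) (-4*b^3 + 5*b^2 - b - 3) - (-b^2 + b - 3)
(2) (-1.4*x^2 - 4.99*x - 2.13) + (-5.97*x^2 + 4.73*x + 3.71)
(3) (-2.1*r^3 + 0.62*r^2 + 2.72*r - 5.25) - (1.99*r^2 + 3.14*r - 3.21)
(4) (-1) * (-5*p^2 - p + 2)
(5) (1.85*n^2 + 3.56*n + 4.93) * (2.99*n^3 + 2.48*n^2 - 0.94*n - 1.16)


(1) = -4*b^3 + 6*b^2 - 2*b
(2) = -7.37*x^2 - 0.26*x + 1.58
(3) = -2.1*r^3 - 1.37*r^2 - 0.42*r - 2.04
(4) = 5*p^2 + p - 2
(5) = 5.5315*n^5 + 15.2324*n^4 + 21.8305*n^3 + 6.734*n^2 - 8.7638*n - 5.7188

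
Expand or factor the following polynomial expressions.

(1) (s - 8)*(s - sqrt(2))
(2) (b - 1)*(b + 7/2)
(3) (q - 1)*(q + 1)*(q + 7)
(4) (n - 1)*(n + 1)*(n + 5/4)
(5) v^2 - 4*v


(1) = s^2 - 8*s - sqrt(2)*s + 8*sqrt(2)
(2) = b^2 + 5*b/2 - 7/2
(3) = q^3 + 7*q^2 - q - 7
(4) = n^3 + 5*n^2/4 - n - 5/4
(5) = v*(v - 4)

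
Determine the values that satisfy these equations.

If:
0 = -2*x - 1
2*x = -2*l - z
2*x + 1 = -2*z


Then:
l = 1/2
x = -1/2
z = 0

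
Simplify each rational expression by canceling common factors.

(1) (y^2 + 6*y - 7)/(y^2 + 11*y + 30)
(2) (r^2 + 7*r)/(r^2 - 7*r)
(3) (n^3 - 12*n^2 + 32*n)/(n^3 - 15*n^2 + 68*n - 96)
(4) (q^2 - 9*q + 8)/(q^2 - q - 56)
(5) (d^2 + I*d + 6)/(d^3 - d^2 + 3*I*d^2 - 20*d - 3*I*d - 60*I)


(1) = (y^2 + 6*y - 7)/(y^2 + 11*y + 30)
(2) = (r + 7)/(r - 7)
(3) = n/(n - 3)
(4) = (q - 1)/(q + 7)
(5) = (d - 2*I)/(d^2 - d - 20)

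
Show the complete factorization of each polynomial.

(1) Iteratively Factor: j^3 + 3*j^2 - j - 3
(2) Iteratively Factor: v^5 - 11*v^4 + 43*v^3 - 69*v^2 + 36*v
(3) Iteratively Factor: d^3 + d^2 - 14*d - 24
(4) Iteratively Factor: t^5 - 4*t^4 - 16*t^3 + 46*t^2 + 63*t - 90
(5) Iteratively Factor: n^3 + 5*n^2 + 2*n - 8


(1) = (j - 1)*(j^2 + 4*j + 3) = (j - 1)*(j + 3)*(j + 1)
(2) = (v - 3)*(v^4 - 8*v^3 + 19*v^2 - 12*v) = (v - 3)*(v - 1)*(v^3 - 7*v^2 + 12*v) = (v - 3)^2*(v - 1)*(v^2 - 4*v) = v*(v - 3)^2*(v - 1)*(v - 4)
(3) = (d + 2)*(d^2 - d - 12) = (d + 2)*(d + 3)*(d - 4)
(4) = (t + 3)*(t^4 - 7*t^3 + 5*t^2 + 31*t - 30) = (t - 1)*(t + 3)*(t^3 - 6*t^2 - t + 30) = (t - 5)*(t - 1)*(t + 3)*(t^2 - t - 6) = (t - 5)*(t - 3)*(t - 1)*(t + 3)*(t + 2)
(5) = (n + 2)*(n^2 + 3*n - 4) = (n - 1)*(n + 2)*(n + 4)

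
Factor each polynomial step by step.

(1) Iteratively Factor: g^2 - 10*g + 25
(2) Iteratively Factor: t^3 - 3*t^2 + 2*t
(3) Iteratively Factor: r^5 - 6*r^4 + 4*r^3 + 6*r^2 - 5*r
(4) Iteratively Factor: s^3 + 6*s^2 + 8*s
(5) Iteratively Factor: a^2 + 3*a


(1) = (g - 5)*(g - 5)
(2) = (t)*(t^2 - 3*t + 2) = t*(t - 1)*(t - 2)
(3) = (r)*(r^4 - 6*r^3 + 4*r^2 + 6*r - 5) = r*(r - 1)*(r^3 - 5*r^2 - r + 5) = r*(r - 1)^2*(r^2 - 4*r - 5) = r*(r - 5)*(r - 1)^2*(r + 1)
(4) = (s + 4)*(s^2 + 2*s) = s*(s + 4)*(s + 2)
(5) = (a + 3)*(a)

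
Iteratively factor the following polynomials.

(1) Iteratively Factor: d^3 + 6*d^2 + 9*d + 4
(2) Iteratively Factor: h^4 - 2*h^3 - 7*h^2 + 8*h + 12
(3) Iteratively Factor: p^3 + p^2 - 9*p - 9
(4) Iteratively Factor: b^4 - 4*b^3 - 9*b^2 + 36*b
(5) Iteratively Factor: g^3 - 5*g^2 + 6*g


(1) = (d + 1)*(d^2 + 5*d + 4) = (d + 1)^2*(d + 4)
(2) = (h - 2)*(h^3 - 7*h - 6) = (h - 2)*(h + 2)*(h^2 - 2*h - 3) = (h - 3)*(h - 2)*(h + 2)*(h + 1)
(3) = (p + 1)*(p^2 - 9) = (p + 1)*(p + 3)*(p - 3)
(4) = (b)*(b^3 - 4*b^2 - 9*b + 36) = b*(b - 3)*(b^2 - b - 12) = b*(b - 4)*(b - 3)*(b + 3)
(5) = (g - 3)*(g^2 - 2*g) = (g - 3)*(g - 2)*(g)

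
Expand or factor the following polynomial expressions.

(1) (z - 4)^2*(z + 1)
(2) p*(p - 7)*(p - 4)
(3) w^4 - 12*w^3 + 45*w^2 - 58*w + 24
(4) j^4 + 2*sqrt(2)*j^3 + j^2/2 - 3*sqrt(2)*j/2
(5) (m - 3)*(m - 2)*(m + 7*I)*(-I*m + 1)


(1) = z^3 - 7*z^2 + 8*z + 16
(2) = p^3 - 11*p^2 + 28*p
(3) = (w - 6)*(w - 4)*(w - 1)^2
(4) = j*(j - sqrt(2)/2)*(j + sqrt(2))*(j + 3*sqrt(2)/2)
(5) = -I*m^4 + 8*m^3 + 5*I*m^3 - 40*m^2 + I*m^2 + 48*m - 35*I*m + 42*I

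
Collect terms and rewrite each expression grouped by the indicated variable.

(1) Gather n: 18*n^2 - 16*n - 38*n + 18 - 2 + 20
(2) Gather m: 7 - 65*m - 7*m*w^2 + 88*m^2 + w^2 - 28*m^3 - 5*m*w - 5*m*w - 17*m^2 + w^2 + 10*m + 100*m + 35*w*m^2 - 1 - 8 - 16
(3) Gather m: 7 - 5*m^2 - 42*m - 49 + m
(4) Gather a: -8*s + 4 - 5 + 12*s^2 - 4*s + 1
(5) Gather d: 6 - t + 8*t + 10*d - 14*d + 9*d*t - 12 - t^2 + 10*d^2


(1) = 18*n^2 - 54*n + 36
(2) = -28*m^3 + m^2*(35*w + 71) + m*(-7*w^2 - 10*w + 45) + 2*w^2 - 18
(3) = -5*m^2 - 41*m - 42
(4) = 12*s^2 - 12*s
(5) = 10*d^2 + d*(9*t - 4) - t^2 + 7*t - 6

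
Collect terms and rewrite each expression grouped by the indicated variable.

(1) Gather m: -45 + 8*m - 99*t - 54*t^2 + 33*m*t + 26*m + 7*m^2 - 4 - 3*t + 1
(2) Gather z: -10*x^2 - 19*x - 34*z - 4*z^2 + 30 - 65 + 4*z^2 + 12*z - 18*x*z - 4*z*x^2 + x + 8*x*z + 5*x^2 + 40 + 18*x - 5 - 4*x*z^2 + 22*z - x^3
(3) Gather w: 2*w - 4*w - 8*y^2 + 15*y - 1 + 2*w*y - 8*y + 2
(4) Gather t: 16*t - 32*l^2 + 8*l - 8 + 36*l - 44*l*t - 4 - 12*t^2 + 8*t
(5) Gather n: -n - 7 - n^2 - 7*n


(1) = 7*m^2 + m*(33*t + 34) - 54*t^2 - 102*t - 48
(2) = -x^3 - 5*x^2 - 4*x*z^2 + z*(-4*x^2 - 10*x)
(3) = w*(2*y - 2) - 8*y^2 + 7*y + 1
(4) = -32*l^2 + 44*l - 12*t^2 + t*(24 - 44*l) - 12
(5) = -n^2 - 8*n - 7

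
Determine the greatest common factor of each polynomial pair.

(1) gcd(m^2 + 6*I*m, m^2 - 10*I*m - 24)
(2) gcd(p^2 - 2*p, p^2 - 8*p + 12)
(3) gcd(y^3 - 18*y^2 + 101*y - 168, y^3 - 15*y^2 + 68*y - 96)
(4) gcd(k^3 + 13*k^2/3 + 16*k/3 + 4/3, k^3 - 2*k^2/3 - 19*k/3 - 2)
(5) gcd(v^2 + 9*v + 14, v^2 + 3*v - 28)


(1) = gcd(m*(m + 6*I), (m - 6*I)*(m - 4*I)) = 1
(2) = p - 2
(3) = gcd((y - 8)*(y - 7)*(y - 3), (y - 8)*(y - 4)*(y - 3)) = y^2 - 11*y + 24
(4) = gcd((k + 1/3)*(k + 2)^2, (k - 3)*(k + 1/3)*(k + 2)) = k^2 + 7*k/3 + 2/3
(5) = v + 7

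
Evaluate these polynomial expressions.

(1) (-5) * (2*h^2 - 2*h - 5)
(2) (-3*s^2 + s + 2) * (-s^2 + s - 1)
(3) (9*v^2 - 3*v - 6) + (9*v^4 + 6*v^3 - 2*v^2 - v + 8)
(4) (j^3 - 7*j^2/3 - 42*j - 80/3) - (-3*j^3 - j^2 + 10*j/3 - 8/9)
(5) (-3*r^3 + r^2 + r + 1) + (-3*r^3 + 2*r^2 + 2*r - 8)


(1) = -10*h^2 + 10*h + 25
(2) = 3*s^4 - 4*s^3 + 2*s^2 + s - 2
(3) = 9*v^4 + 6*v^3 + 7*v^2 - 4*v + 2
(4) = 4*j^3 - 4*j^2/3 - 136*j/3 - 232/9
(5) = -6*r^3 + 3*r^2 + 3*r - 7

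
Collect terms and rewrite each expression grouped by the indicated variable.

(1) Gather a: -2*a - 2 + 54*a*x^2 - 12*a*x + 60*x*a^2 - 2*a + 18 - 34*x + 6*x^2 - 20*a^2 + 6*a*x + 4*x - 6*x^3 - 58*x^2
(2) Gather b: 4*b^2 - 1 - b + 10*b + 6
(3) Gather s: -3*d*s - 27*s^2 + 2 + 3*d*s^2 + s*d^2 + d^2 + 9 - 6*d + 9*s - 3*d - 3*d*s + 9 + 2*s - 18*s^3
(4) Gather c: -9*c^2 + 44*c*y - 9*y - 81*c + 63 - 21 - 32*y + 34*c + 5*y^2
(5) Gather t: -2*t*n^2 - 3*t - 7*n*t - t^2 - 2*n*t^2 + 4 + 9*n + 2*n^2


(1) = a^2*(60*x - 20) + a*(54*x^2 - 6*x - 4) - 6*x^3 - 52*x^2 - 30*x + 16
(2) = 4*b^2 + 9*b + 5
(3) = d^2 - 9*d - 18*s^3 + s^2*(3*d - 27) + s*(d^2 - 6*d + 11) + 20
(4) = -9*c^2 + c*(44*y - 47) + 5*y^2 - 41*y + 42
(5) = 2*n^2 + 9*n + t^2*(-2*n - 1) + t*(-2*n^2 - 7*n - 3) + 4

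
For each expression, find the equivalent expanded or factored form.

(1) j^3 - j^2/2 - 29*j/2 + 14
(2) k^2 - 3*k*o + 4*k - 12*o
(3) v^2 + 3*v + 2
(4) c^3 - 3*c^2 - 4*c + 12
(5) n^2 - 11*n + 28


(1) = (j - 7/2)*(j - 1)*(j + 4)
(2) = (k + 4)*(k - 3*o)
(3) = (v + 1)*(v + 2)
(4) = (c - 3)*(c - 2)*(c + 2)
(5) = (n - 7)*(n - 4)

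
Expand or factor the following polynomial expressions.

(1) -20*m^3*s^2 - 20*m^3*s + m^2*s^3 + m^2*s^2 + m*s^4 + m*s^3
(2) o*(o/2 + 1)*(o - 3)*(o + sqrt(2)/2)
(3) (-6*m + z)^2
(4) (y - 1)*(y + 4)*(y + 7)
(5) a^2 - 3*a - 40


(1) = s*(-4*m + s)*(5*m + s)*(m*s + m)
(2) = o^4/2 - o^3/2 + sqrt(2)*o^3/4 - 3*o^2 - sqrt(2)*o^2/4 - 3*sqrt(2)*o/2
(3) = 36*m^2 - 12*m*z + z^2
(4) = y^3 + 10*y^2 + 17*y - 28
(5) = (a - 8)*(a + 5)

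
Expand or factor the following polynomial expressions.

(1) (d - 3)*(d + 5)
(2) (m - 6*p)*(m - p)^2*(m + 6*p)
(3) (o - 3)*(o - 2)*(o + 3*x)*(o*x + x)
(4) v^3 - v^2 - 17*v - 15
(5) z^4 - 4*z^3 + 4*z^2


(1) = d^2 + 2*d - 15
(2) = m^4 - 2*m^3*p - 35*m^2*p^2 + 72*m*p^3 - 36*p^4
(3) = o^4*x + 3*o^3*x^2 - 4*o^3*x - 12*o^2*x^2 + o^2*x + 3*o*x^2 + 6*o*x + 18*x^2
(4) = (v - 5)*(v + 1)*(v + 3)
(5) = z^2*(z - 2)^2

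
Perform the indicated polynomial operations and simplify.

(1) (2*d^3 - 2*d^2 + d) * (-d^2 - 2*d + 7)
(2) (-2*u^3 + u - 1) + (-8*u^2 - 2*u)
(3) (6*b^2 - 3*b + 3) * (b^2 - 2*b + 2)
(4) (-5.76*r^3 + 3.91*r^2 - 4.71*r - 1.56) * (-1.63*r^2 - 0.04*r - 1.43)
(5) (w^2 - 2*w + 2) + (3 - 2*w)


(1) = -2*d^5 - 2*d^4 + 17*d^3 - 16*d^2 + 7*d
(2) = -2*u^3 - 8*u^2 - u - 1
(3) = 6*b^4 - 15*b^3 + 21*b^2 - 12*b + 6
(4) = 9.3888*r^5 - 6.1429*r^4 + 15.7577*r^3 - 2.8601*r^2 + 6.7977*r + 2.2308
(5) = w^2 - 4*w + 5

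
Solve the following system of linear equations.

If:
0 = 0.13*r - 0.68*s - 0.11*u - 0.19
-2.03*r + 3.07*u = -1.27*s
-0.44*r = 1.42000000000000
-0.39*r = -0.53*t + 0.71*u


Then:
r = -3.23
s = -0.59
t = -4.91
u = -1.89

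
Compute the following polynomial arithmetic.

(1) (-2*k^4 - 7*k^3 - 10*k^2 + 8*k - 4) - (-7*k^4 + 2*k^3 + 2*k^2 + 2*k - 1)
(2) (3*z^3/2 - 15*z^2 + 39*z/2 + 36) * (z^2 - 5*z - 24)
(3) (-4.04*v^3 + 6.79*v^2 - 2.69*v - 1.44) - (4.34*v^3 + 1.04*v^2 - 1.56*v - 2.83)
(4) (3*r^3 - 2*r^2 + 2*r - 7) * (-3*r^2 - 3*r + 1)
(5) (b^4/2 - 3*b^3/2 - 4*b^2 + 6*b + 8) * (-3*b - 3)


(1) = 5*k^4 - 9*k^3 - 12*k^2 + 6*k - 3
(2) = 3*z^5/2 - 45*z^4/2 + 117*z^3/2 + 597*z^2/2 - 648*z - 864
(3) = -8.38*v^3 + 5.75*v^2 - 1.13*v + 1.39
(4) = -9*r^5 - 3*r^4 + 3*r^3 + 13*r^2 + 23*r - 7
(5) = -3*b^5/2 + 3*b^4 + 33*b^3/2 - 6*b^2 - 42*b - 24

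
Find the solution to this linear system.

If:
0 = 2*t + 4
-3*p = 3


Then:
p = -1
t = -2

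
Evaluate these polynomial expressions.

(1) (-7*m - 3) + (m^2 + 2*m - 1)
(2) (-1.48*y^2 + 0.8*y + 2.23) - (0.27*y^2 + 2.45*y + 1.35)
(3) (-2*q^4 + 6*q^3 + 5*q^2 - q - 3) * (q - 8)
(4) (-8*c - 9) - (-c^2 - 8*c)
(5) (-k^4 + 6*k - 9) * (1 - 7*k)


(1) = m^2 - 5*m - 4
(2) = -1.75*y^2 - 1.65*y + 0.88
(3) = -2*q^5 + 22*q^4 - 43*q^3 - 41*q^2 + 5*q + 24
(4) = c^2 - 9
(5) = 7*k^5 - k^4 - 42*k^2 + 69*k - 9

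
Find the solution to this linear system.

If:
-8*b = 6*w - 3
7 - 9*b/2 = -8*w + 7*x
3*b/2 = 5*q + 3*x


Then:
b = 66/91 - 6*x/13
q = 99/455 - 48*x/65
w = 8*x/13 - 85/182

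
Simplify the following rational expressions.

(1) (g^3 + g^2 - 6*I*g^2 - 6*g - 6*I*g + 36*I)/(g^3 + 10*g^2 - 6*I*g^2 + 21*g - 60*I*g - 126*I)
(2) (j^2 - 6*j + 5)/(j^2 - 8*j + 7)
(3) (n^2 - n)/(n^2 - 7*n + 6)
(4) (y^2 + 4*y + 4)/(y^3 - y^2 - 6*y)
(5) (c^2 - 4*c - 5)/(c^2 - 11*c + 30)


(1) = (g - 2)/(g + 7)
(2) = (j - 5)/(j - 7)
(3) = n/(n - 6)
(4) = (y + 2)/(y^2 - 3*y)
(5) = (c + 1)/(c - 6)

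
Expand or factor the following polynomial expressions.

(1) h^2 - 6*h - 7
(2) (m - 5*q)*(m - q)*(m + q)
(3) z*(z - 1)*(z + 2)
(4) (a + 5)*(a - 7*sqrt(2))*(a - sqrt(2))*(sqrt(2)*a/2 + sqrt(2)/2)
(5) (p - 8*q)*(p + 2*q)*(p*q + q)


(1) = (h - 7)*(h + 1)
(2) = m^3 - 5*m^2*q - m*q^2 + 5*q^3
(3) = z^3 + z^2 - 2*z
(4) = sqrt(2)*a^4/2 - 8*a^3 + 3*sqrt(2)*a^3 - 48*a^2 + 19*sqrt(2)*a^2/2 - 40*a + 42*sqrt(2)*a + 35*sqrt(2)
(5) = p^3*q - 6*p^2*q^2 + p^2*q - 16*p*q^3 - 6*p*q^2 - 16*q^3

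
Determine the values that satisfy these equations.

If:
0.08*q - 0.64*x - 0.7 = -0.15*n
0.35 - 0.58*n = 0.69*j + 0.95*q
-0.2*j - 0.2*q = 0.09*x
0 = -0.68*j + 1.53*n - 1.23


Then:
j = -77.73
n = -33.74
q = 77.43
x = 0.68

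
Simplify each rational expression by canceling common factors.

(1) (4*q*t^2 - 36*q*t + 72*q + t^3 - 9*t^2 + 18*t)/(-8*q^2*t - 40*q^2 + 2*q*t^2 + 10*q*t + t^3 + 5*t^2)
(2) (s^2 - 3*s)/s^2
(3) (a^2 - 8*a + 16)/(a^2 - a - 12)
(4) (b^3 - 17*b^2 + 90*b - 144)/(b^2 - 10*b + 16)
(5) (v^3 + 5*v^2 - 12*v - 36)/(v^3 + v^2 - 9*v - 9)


(1) = (-t^2 + 9*t - 18)/(2*q*t + 10*q - t^2 - 5*t)
(2) = (s - 3)/s
(3) = (a - 4)/(a + 3)
(4) = (b^2 - 9*b + 18)/(b - 2)
(5) = (v^2 + 8*v + 12)/(v^2 + 4*v + 3)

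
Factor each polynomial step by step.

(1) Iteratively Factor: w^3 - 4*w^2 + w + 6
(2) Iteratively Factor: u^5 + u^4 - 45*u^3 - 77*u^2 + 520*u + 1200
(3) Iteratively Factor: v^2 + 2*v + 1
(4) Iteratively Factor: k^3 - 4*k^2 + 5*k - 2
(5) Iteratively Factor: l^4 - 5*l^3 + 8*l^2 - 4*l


(1) = (w - 2)*(w^2 - 2*w - 3) = (w - 2)*(w + 1)*(w - 3)
(2) = (u - 5)*(u^4 + 6*u^3 - 15*u^2 - 152*u - 240) = (u - 5)*(u + 4)*(u^3 + 2*u^2 - 23*u - 60) = (u - 5)*(u + 3)*(u + 4)*(u^2 - u - 20) = (u - 5)^2*(u + 3)*(u + 4)*(u + 4)
(3) = (v + 1)*(v + 1)
(4) = (k - 1)*(k^2 - 3*k + 2) = (k - 1)^2*(k - 2)
(5) = (l)*(l^3 - 5*l^2 + 8*l - 4) = l*(l - 1)*(l^2 - 4*l + 4) = l*(l - 2)*(l - 1)*(l - 2)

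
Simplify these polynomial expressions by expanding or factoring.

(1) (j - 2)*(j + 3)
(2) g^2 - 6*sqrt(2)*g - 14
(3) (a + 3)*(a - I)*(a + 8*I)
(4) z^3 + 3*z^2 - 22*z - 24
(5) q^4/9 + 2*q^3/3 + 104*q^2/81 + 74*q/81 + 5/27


(1) = j^2 + j - 6
(2) = (g - 7*sqrt(2))*(g + sqrt(2))
(3) = a^3 + 3*a^2 + 7*I*a^2 + 8*a + 21*I*a + 24
(4) = (z - 4)*(z + 1)*(z + 6)
(5) = (q/3 + 1/3)*(q/3 + 1)*(q + 1/3)*(q + 5/3)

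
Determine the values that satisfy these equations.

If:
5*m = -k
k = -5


Then:
k = -5
m = 1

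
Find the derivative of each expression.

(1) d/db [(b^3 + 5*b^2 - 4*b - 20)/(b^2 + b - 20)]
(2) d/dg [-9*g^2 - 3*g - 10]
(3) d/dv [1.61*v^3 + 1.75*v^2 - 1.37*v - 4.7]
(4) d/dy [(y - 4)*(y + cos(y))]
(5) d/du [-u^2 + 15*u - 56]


(1) = (b^2 - 8*b + 4)/(b^2 - 8*b + 16)
(2) = -18*g - 3
(3) = 4.83*v^2 + 3.5*v - 1.37
(4) = y + (4 - y)*(sin(y) - 1) + cos(y)
(5) = 15 - 2*u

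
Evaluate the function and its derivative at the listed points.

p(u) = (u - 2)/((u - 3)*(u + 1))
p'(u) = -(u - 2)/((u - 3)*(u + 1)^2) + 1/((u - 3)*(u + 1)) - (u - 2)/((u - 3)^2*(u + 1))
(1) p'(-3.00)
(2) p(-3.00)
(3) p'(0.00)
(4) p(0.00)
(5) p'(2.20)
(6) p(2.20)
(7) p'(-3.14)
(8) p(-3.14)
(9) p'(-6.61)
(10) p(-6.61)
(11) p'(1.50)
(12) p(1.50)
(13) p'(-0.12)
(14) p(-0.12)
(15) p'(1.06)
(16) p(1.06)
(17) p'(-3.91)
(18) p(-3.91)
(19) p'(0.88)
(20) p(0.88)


(1) = -0.19
(2) = -0.42
(3) = -0.78
(4) = 0.67
(5) = -0.46
(6) = -0.08
(7) = -0.17
(8) = -0.39
(9) = -0.03
(10) = -0.16
(11) = -0.23
(12) = 0.13
(13) = -0.99
(14) = 0.77
(15) = -0.24
(16) = 0.24
(17) = -0.09
(18) = -0.29
(19) = -0.27
(20) = 0.28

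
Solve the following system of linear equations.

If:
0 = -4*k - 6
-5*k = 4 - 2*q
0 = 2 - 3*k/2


Then:
No Solution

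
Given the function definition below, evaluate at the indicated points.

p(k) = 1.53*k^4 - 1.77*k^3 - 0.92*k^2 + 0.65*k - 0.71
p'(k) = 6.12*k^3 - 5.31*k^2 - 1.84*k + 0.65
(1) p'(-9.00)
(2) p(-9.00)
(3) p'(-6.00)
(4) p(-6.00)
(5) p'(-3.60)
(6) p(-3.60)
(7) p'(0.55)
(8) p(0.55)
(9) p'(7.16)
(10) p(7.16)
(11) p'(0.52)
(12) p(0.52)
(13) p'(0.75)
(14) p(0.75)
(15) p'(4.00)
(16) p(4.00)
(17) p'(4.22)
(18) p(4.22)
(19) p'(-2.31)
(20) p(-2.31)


(1) = -4874.38
(2) = 11247.58
(3) = -1501.39
(4) = 2327.47
(5) = -347.08
(6) = 324.59
(7) = -0.95
(8) = -0.79
(9) = 1961.67
(10) = 3328.17
(11) = -0.88
(12) = -0.76
(13) = -1.14
(14) = -1.00
(15) = 300.01
(16) = 265.57
(17) = 358.25
(18) = 337.85
(19) = -98.87
(20) = 58.26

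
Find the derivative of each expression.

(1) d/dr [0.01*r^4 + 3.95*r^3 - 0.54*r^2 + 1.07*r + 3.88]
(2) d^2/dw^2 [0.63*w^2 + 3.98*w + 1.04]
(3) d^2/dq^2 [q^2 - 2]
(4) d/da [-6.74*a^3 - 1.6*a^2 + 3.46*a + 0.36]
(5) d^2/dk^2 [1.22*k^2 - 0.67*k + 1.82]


(1) = 0.04*r^3 + 11.85*r^2 - 1.08*r + 1.07
(2) = 1.26000000000000
(3) = 2
(4) = -20.22*a^2 - 3.2*a + 3.46
(5) = 2.44000000000000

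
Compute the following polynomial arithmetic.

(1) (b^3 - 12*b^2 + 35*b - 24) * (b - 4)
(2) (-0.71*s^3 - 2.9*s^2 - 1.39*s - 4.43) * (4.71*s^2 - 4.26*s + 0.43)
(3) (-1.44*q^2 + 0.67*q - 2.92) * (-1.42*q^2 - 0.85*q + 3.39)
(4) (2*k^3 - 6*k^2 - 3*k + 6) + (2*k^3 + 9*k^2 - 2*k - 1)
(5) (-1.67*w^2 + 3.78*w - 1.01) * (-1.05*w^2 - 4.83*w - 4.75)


(1) = b^4 - 16*b^3 + 83*b^2 - 164*b + 96
(2) = -3.3441*s^5 - 10.6344*s^4 + 5.5018*s^3 - 16.1909*s^2 + 18.2741*s - 1.9049
(3) = 2.0448*q^4 + 0.2726*q^3 - 1.3047*q^2 + 4.7533*q - 9.8988
(4) = 4*k^3 + 3*k^2 - 5*k + 5
(5) = 1.7535*w^4 + 4.0971*w^3 - 9.2644*w^2 - 13.0767*w + 4.7975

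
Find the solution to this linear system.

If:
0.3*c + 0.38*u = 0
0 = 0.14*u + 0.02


Then:
c = 0.18
u = -0.14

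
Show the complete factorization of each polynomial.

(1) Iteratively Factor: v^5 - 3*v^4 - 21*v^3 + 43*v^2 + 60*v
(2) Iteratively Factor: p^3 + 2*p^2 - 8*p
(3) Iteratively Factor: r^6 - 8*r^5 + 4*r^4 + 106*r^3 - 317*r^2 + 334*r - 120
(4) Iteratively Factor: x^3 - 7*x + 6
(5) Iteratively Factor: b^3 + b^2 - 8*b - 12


(1) = (v + 4)*(v^4 - 7*v^3 + 7*v^2 + 15*v) = v*(v + 4)*(v^3 - 7*v^2 + 7*v + 15) = v*(v - 5)*(v + 4)*(v^2 - 2*v - 3) = v*(v - 5)*(v - 3)*(v + 4)*(v + 1)
(2) = (p)*(p^2 + 2*p - 8) = p*(p + 4)*(p - 2)
(3) = (r - 5)*(r^5 - 3*r^4 - 11*r^3 + 51*r^2 - 62*r + 24) = (r - 5)*(r + 4)*(r^4 - 7*r^3 + 17*r^2 - 17*r + 6) = (r - 5)*(r - 1)*(r + 4)*(r^3 - 6*r^2 + 11*r - 6) = (r - 5)*(r - 3)*(r - 1)*(r + 4)*(r^2 - 3*r + 2) = (r - 5)*(r - 3)*(r - 2)*(r - 1)*(r + 4)*(r - 1)
(4) = (x - 1)*(x^2 + x - 6) = (x - 2)*(x - 1)*(x + 3)
(5) = (b + 2)*(b^2 - b - 6) = (b - 3)*(b + 2)*(b + 2)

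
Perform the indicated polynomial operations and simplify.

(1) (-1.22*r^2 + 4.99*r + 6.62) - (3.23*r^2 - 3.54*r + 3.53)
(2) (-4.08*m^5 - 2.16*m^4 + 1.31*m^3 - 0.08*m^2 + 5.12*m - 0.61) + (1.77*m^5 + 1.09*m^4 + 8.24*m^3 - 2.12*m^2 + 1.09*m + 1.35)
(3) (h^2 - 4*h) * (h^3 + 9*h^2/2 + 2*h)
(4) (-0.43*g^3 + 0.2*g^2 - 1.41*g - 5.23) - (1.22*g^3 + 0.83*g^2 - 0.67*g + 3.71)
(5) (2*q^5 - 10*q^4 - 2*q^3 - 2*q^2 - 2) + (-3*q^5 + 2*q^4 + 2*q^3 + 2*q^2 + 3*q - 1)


(1) = -4.45*r^2 + 8.53*r + 3.09
(2) = -2.31*m^5 - 1.07*m^4 + 9.55*m^3 - 2.2*m^2 + 6.21*m + 0.74
(3) = h^5 + h^4/2 - 16*h^3 - 8*h^2
(4) = -1.65*g^3 - 0.63*g^2 - 0.74*g - 8.94
(5) = -q^5 - 8*q^4 + 3*q - 3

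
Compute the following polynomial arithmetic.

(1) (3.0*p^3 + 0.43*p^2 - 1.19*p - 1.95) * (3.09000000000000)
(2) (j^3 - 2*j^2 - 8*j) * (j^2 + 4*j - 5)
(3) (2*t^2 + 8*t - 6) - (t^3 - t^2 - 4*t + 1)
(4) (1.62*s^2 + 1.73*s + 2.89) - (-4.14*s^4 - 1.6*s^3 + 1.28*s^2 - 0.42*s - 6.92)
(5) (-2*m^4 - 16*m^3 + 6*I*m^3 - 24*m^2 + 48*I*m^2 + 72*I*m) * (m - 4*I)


(1) = 9.27*p^3 + 1.3287*p^2 - 3.6771*p - 6.0255
(2) = j^5 + 2*j^4 - 21*j^3 - 22*j^2 + 40*j
(3) = -t^3 + 3*t^2 + 12*t - 7
(4) = 4.14*s^4 + 1.6*s^3 + 0.34*s^2 + 2.15*s + 9.81
(5) = -2*m^5 - 16*m^4 + 14*I*m^4 + 112*I*m^3 + 192*m^2 + 168*I*m^2 + 288*m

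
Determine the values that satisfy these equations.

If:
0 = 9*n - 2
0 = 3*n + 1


Then:
No Solution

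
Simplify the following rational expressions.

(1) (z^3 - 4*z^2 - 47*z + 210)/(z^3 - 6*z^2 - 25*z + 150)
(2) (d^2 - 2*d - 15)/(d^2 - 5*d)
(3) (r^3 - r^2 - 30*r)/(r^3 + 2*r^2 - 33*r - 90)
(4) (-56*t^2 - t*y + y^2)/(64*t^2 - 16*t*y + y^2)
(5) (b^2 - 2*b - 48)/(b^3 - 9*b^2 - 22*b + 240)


(1) = (z + 7)/(z + 5)
(2) = (d + 3)/d
(3) = r/(r + 3)
(4) = (7*t + y)/(-8*t + y)
(5) = (b + 6)/(b^2 - b - 30)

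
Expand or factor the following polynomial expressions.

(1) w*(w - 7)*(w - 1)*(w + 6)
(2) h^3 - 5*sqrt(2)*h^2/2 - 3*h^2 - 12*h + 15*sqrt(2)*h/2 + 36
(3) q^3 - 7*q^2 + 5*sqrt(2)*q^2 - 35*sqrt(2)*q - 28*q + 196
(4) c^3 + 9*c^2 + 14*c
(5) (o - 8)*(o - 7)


(1) = w^4 - 2*w^3 - 41*w^2 + 42*w
(2) = (h - 3)*(h - 4*sqrt(2))*(h + 3*sqrt(2)/2)
(3) = (q - 7)*(q - 2*sqrt(2))*(q + 7*sqrt(2))
(4) = c*(c + 2)*(c + 7)
(5) = o^2 - 15*o + 56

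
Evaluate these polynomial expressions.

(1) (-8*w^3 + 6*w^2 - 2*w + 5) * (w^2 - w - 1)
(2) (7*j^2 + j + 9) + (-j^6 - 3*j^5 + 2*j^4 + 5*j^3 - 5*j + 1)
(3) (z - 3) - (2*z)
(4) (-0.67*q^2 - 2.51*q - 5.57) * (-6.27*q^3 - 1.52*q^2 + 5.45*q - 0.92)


(1) = -8*w^5 + 14*w^4 + w^2 - 3*w - 5
(2) = -j^6 - 3*j^5 + 2*j^4 + 5*j^3 + 7*j^2 - 4*j + 10
(3) = -z - 3
(4) = 4.2009*q^5 + 16.7561*q^4 + 35.0876*q^3 - 4.5967*q^2 - 28.0473*q + 5.1244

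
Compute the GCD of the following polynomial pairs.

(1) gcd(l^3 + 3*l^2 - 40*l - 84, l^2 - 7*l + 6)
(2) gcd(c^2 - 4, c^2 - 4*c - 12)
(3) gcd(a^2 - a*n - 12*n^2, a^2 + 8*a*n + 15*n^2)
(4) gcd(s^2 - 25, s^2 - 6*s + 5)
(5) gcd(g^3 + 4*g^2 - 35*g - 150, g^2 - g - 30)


(1) = l - 6
(2) = c + 2
(3) = gcd((a - 4*n)*(a + 3*n), (a + 3*n)*(a + 5*n)) = a + 3*n
(4) = s - 5
(5) = gcd((g - 6)*(g + 5)^2, (g - 6)*(g + 5)) = g^2 - g - 30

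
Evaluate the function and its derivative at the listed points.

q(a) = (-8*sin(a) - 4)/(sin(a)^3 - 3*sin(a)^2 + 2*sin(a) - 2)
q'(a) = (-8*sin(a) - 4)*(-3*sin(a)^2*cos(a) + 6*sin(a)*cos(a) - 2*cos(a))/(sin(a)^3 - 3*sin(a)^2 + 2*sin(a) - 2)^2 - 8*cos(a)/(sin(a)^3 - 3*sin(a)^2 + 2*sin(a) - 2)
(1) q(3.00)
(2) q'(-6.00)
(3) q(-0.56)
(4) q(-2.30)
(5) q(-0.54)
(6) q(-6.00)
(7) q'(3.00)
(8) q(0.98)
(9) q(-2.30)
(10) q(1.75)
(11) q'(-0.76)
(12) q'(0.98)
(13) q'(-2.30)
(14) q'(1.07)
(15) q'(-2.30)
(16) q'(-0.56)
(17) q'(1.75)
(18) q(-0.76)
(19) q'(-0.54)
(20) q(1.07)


(1) = 2.89
(2) = 5.87
(3) = -0.06
(4) = -0.35
(5) = -0.03
(6) = 3.77
(7) = -6.42
(8) = 5.80
(9) = -0.35
(10) = 5.98
(11) = 0.82
(12) = 0.82
(13) = -0.61
(14) = 0.61
(15) = -0.61
(16) = 1.59
(17) = -0.18
(18) = -0.29
(19) = 1.70
(20) = 5.86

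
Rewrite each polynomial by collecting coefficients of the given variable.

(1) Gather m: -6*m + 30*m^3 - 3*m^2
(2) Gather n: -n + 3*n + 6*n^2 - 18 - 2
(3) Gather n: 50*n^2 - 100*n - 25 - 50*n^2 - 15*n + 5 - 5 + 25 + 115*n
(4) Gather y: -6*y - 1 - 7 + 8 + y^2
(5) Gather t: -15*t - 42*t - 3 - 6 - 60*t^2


(1) = 30*m^3 - 3*m^2 - 6*m
(2) = 6*n^2 + 2*n - 20
(3) = 0
(4) = y^2 - 6*y
(5) = -60*t^2 - 57*t - 9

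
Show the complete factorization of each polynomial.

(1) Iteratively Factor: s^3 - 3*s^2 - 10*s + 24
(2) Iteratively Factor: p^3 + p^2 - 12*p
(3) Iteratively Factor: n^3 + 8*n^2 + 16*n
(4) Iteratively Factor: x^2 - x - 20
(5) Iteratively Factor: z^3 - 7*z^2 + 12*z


(1) = (s - 4)*(s^2 + s - 6) = (s - 4)*(s + 3)*(s - 2)
(2) = (p)*(p^2 + p - 12) = p*(p - 3)*(p + 4)
(3) = (n + 4)*(n^2 + 4*n) = (n + 4)^2*(n)
(4) = (x + 4)*(x - 5)
(5) = (z - 3)*(z^2 - 4*z) = z*(z - 3)*(z - 4)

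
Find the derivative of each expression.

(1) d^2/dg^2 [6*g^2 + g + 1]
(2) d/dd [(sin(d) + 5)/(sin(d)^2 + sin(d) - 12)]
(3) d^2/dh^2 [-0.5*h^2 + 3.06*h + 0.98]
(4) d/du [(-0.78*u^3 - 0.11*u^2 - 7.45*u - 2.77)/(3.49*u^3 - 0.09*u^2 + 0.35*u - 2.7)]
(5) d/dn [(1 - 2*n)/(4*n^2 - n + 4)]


(1) = 12
(2) = (-10*sin(d) + cos(d)^2 - 18)*cos(d)/(sin(d)^2 + sin(d) - 12)^2
(3) = -1.00000000000000
(4) = (0.4541*u^4 + 51.455*u^3 + 34.6109*u^2 + 0.0954*u + 21.0845)/(12.1801*u^6 - 0.6282*u^5 + 2.4511*u^4 - 18.909*u^3 + 0.6085*u^2 - 1.89*u + 7.29)
(5) = (-8*n^2 + 2*n + (2*n - 1)*(8*n - 1) - 8)/(4*n^2 - n + 4)^2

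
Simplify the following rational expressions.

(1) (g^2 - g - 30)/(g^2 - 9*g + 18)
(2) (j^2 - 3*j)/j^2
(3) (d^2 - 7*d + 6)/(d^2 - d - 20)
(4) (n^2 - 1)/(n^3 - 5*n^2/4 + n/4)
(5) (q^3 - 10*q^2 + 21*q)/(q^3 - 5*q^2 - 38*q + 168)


(1) = (g + 5)/(g - 3)
(2) = (j - 3)/j
(3) = (d^2 - 7*d + 6)/(d^2 - d - 20)
(4) = (4*n + 4)/(4*n^2 - n)
(5) = (q^2 - 3*q)/(q^2 + 2*q - 24)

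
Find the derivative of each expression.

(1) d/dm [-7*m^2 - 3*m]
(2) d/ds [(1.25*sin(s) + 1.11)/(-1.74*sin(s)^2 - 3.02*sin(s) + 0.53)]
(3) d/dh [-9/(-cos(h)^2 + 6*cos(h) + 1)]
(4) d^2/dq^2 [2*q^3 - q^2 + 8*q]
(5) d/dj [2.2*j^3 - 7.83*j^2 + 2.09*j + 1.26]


(1) = -14*m - 3
(2) = (2.175*sin(s)^2 + 3.8628*sin(s) + 4.0147)*cos(s)/(3.0276*sin(s)^4 + 10.5096*sin(s)^3 + 7.276*sin(s)^2 - 3.2012*sin(s) + 0.2809)
(3) = 18*(cos(h) - 3)*sin(h)/(sin(h)^2 + 6*cos(h))^2
(4) = 12*q - 2
(5) = 6.6*j^2 - 15.66*j + 2.09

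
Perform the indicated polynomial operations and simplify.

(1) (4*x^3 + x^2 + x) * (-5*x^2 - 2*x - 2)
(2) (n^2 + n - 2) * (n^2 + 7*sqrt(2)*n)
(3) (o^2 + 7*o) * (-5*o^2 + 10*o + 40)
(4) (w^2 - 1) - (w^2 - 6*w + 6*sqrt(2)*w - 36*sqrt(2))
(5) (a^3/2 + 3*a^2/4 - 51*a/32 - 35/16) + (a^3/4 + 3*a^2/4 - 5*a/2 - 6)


(1) = -20*x^5 - 13*x^4 - 15*x^3 - 4*x^2 - 2*x
(2) = n^4 + n^3 + 7*sqrt(2)*n^3 - 2*n^2 + 7*sqrt(2)*n^2 - 14*sqrt(2)*n
(3) = -5*o^4 - 25*o^3 + 110*o^2 + 280*o
(4) = -6*sqrt(2)*w + 6*w - 1 + 36*sqrt(2)
(5) = 3*a^3/4 + 3*a^2/2 - 131*a/32 - 131/16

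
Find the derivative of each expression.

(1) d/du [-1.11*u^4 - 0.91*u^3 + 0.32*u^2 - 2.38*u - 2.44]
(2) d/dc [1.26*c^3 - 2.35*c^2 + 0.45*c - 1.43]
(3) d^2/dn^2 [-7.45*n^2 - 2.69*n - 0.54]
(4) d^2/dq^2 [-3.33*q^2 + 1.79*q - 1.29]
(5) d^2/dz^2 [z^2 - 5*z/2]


(1) = -4.44*u^3 - 2.73*u^2 + 0.64*u - 2.38
(2) = 3.78*c^2 - 4.7*c + 0.45
(3) = -14.9000000000000
(4) = -6.66000000000000
(5) = 2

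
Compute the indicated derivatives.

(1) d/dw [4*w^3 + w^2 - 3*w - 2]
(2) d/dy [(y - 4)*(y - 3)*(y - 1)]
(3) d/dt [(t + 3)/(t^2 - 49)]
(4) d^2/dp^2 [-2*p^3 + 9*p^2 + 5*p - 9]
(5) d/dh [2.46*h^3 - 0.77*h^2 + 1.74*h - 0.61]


(1) = 12*w^2 + 2*w - 3
(2) = 3*y^2 - 16*y + 19
(3) = (t^2 - 2*t*(t + 3) - 49)/(t^2 - 49)^2
(4) = 18 - 12*p
(5) = 7.38*h^2 - 1.54*h + 1.74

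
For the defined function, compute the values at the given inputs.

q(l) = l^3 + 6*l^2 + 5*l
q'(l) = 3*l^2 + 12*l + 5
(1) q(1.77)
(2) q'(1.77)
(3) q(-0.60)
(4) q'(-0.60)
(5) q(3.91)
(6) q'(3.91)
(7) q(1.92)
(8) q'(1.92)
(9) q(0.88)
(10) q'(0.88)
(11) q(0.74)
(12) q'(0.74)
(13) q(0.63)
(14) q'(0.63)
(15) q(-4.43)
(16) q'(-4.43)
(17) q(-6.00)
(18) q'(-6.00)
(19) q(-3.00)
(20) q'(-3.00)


(1) = 33.19
(2) = 35.64
(3) = -1.06
(4) = -1.12
(5) = 171.06
(6) = 97.78
(7) = 38.80
(8) = 39.10
(9) = 9.73
(10) = 17.88
(11) = 7.39
(12) = 15.52
(13) = 5.78
(14) = 13.75
(15) = 8.66
(16) = 10.71
(17) = -30.00
(18) = 41.00
(19) = 12.00
(20) = -4.00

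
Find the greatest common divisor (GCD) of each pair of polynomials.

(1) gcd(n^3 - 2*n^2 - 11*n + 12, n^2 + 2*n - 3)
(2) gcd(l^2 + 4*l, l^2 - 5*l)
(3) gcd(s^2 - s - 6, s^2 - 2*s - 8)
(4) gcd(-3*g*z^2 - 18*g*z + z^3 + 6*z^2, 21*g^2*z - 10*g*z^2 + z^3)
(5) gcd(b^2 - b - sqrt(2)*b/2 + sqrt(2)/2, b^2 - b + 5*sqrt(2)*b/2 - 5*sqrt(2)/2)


(1) = gcd((n - 4)*(n - 1)*(n + 3), (n - 1)*(n + 3)) = n^2 + 2*n - 3
(2) = l
(3) = gcd((s - 3)*(s + 2), (s - 4)*(s + 2)) = s + 2
(4) = -3*g*z + z^2
(5) = b - 1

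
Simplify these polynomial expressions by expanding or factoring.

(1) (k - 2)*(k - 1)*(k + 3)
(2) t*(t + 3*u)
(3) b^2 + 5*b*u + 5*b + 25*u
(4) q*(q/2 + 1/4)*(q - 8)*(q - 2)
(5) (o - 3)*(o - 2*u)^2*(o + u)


(1) = k^3 - 7*k + 6
(2) = t^2 + 3*t*u
(3) = (b + 5)*(b + 5*u)
(4) = q^4/2 - 19*q^3/4 + 11*q^2/2 + 4*q
(5) = o^4 - 3*o^3*u - 3*o^3 + 9*o^2*u + 4*o*u^3 - 12*u^3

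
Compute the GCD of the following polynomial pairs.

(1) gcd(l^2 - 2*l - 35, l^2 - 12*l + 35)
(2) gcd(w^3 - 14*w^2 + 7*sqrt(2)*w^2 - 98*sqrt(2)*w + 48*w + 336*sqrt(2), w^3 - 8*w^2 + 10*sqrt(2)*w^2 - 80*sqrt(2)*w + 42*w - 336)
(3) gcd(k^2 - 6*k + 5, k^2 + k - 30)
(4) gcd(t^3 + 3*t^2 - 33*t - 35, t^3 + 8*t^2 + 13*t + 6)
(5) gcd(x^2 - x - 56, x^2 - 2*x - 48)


(1) = gcd((l - 7)*(l + 5), (l - 7)*(l - 5)) = l - 7
(2) = gcd((w - 8)*(w - 6)*(w + 7*sqrt(2)), (w - 8)*(w + 3*sqrt(2))*(w + 7*sqrt(2))) = w^2 + w*(-8 + 7*sqrt(2)) - 56*sqrt(2)
(3) = k - 5
(4) = t + 1
(5) = gcd((x - 8)*(x + 7), (x - 8)*(x + 6)) = x - 8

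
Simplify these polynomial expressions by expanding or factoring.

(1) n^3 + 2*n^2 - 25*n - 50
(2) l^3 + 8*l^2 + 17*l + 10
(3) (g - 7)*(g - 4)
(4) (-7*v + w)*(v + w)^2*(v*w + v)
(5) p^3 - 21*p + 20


(1) = (n - 5)*(n + 2)*(n + 5)
(2) = (l + 1)*(l + 2)*(l + 5)
(3) = g^2 - 11*g + 28
(4) = -7*v^4*w - 7*v^4 - 13*v^3*w^2 - 13*v^3*w - 5*v^2*w^3 - 5*v^2*w^2 + v*w^4 + v*w^3
(5) = (p - 4)*(p - 1)*(p + 5)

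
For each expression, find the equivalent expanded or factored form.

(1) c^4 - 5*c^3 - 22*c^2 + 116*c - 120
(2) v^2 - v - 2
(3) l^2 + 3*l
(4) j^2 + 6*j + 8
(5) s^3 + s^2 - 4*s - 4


(1) = (c - 6)*(c - 2)^2*(c + 5)
(2) = (v - 2)*(v + 1)
(3) = l*(l + 3)
(4) = (j + 2)*(j + 4)
(5) = (s - 2)*(s + 1)*(s + 2)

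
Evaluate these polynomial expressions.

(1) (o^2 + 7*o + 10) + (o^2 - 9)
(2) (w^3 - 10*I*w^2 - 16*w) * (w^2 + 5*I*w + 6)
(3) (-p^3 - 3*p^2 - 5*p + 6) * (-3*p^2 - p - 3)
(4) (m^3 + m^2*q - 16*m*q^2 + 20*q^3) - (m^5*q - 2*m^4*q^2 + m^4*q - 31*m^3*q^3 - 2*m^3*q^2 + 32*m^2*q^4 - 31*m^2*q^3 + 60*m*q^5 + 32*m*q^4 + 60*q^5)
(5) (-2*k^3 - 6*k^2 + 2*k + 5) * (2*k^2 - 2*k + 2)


(1) = 2*o^2 + 7*o + 1
(2) = w^5 - 5*I*w^4 + 40*w^3 - 140*I*w^2 - 96*w
(3) = 3*p^5 + 10*p^4 + 21*p^3 - 4*p^2 + 9*p - 18
(4) = -m^5*q + 2*m^4*q^2 - m^4*q + 31*m^3*q^3 + 2*m^3*q^2 + m^3 - 32*m^2*q^4 + 31*m^2*q^3 + m^2*q - 60*m*q^5 - 32*m*q^4 - 16*m*q^2 - 60*q^5 + 20*q^3
(5) = -4*k^5 - 8*k^4 + 12*k^3 - 6*k^2 - 6*k + 10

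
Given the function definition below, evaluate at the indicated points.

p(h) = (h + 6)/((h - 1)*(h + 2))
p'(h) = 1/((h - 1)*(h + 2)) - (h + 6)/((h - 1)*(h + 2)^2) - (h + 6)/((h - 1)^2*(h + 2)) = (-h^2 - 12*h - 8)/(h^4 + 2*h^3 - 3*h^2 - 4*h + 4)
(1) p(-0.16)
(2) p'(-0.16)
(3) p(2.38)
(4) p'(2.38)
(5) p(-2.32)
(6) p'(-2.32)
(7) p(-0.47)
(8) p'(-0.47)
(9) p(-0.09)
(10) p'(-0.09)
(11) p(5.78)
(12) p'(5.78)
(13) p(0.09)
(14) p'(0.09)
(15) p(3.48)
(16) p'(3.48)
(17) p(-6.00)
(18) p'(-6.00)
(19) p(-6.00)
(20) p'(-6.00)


(1) = -2.74
(2) = -1.34
(3) = 1.39
(4) = -1.16
(5) = 3.46
(6) = 12.81
(7) = -2.46
(8) = -0.51
(9) = -2.84
(10) = -1.60
(11) = 0.32
(12) = -0.08
(13) = -3.20
(14) = -2.51
(15) = 0.70
(16) = -0.33
(17) = 0.00
(18) = 0.04
(19) = 0.00
(20) = 0.04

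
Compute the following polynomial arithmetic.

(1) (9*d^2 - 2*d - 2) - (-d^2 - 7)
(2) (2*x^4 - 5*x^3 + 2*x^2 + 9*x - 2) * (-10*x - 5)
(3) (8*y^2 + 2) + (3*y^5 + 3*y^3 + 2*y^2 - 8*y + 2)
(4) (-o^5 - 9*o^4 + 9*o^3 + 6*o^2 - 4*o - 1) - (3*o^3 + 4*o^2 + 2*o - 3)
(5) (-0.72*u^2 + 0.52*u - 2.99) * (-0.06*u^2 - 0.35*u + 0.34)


(1) = 10*d^2 - 2*d + 5
(2) = -20*x^5 + 40*x^4 + 5*x^3 - 100*x^2 - 25*x + 10
(3) = 3*y^5 + 3*y^3 + 10*y^2 - 8*y + 4
(4) = -o^5 - 9*o^4 + 6*o^3 + 2*o^2 - 6*o + 2
(5) = 0.0432*u^4 + 0.2208*u^3 - 0.2474*u^2 + 1.2233*u - 1.0166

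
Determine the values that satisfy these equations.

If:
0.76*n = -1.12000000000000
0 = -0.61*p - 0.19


Then:
n = -1.47
p = -0.31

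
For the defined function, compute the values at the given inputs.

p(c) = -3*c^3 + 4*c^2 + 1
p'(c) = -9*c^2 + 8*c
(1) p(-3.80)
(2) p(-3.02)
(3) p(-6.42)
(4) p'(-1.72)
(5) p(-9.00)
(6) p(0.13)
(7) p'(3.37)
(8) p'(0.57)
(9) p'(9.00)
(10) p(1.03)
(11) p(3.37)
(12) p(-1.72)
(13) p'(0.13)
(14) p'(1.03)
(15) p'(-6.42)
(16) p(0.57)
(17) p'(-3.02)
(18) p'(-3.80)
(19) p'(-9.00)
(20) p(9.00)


(1) = 223.38
(2) = 120.11
(3) = 959.69
(4) = -40.39
(5) = 2512.00
(6) = 1.06
(7) = -75.25
(8) = 1.64
(9) = -657.00
(10) = 1.97
(11) = -68.39
(12) = 28.10
(13) = 0.89
(14) = -1.31
(15) = -422.31
(16) = 1.74
(17) = -106.24
(18) = -160.36
(19) = -801.00
(20) = -1862.00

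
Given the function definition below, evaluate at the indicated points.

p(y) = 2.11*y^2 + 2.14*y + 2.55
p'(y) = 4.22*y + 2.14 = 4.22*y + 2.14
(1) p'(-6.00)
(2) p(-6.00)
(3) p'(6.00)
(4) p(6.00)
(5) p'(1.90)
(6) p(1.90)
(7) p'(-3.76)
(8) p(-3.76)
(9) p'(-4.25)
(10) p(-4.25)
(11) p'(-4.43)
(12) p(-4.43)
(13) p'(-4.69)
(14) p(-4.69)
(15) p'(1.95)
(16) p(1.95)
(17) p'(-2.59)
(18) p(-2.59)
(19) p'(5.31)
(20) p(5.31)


(1) = -23.18
(2) = 65.67
(3) = 27.46
(4) = 91.35
(5) = 10.16
(6) = 14.23
(7) = -13.73
(8) = 24.33
(9) = -15.79
(10) = 31.57
(11) = -16.55
(12) = 34.48
(13) = -17.65
(14) = 38.93
(15) = 10.37
(16) = 14.75
(17) = -8.79
(18) = 11.16
(19) = 24.55
(20) = 73.41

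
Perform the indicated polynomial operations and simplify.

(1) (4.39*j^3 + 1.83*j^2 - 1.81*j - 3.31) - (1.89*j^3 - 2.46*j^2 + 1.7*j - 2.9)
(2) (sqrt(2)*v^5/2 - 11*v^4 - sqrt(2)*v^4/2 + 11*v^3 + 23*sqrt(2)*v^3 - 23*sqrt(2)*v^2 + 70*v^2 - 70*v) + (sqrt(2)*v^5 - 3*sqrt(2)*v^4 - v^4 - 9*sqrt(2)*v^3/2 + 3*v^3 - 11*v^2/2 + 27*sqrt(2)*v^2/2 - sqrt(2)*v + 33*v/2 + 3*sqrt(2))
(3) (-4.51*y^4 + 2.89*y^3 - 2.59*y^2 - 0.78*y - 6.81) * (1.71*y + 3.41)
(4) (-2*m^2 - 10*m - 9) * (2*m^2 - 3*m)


(1) = 2.5*j^3 + 4.29*j^2 - 3.51*j - 0.41
(2) = 3*sqrt(2)*v^5/2 - 12*v^4 - 7*sqrt(2)*v^4/2 + 14*v^3 + 37*sqrt(2)*v^3/2 - 19*sqrt(2)*v^2/2 + 129*v^2/2 - 107*v/2 - sqrt(2)*v + 3*sqrt(2)
(3) = -7.7121*y^5 - 10.4372*y^4 + 5.426*y^3 - 10.1657*y^2 - 14.3049*y - 23.2221
(4) = -4*m^4 - 14*m^3 + 12*m^2 + 27*m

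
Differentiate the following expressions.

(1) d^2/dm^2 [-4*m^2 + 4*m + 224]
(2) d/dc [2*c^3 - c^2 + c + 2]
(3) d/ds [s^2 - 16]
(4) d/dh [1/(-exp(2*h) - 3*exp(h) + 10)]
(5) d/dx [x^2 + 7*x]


(1) = -8
(2) = 6*c^2 - 2*c + 1
(3) = 2*s
(4) = (2*exp(h) + 3)*exp(h)/(exp(2*h) + 3*exp(h) - 10)^2
(5) = 2*x + 7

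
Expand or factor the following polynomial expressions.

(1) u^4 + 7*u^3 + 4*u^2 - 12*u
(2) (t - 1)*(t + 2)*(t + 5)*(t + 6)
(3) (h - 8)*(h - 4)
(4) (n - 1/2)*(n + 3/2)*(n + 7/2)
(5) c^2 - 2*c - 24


(1) = u*(u - 1)*(u + 2)*(u + 6)
(2) = t^4 + 12*t^3 + 39*t^2 + 8*t - 60
(3) = h^2 - 12*h + 32
(4) = n^3 + 9*n^2/2 + 11*n/4 - 21/8
(5) = (c - 6)*(c + 4)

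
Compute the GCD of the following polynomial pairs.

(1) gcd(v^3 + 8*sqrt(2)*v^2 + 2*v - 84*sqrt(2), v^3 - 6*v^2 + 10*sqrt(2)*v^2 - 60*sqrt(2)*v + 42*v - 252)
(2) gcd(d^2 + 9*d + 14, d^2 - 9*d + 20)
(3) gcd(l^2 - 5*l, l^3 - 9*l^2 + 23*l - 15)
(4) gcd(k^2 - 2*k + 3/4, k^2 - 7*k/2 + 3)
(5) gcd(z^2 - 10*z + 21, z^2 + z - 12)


(1) = v^2 + 10*sqrt(2)*v + 42
(2) = 1
(3) = gcd(l*(l - 5), (l - 5)*(l - 3)*(l - 1)) = l - 5
(4) = gcd((k - 3/2)*(k - 1/2), (k - 2)*(k - 3/2)) = k - 3/2
(5) = gcd((z - 7)*(z - 3), (z - 3)*(z + 4)) = z - 3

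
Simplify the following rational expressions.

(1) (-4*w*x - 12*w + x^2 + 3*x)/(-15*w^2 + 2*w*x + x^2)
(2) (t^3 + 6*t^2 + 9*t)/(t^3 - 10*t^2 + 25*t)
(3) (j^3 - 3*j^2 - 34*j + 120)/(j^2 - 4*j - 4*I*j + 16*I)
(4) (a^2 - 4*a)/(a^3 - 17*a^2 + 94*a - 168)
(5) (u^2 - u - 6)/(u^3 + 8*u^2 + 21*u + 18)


(1) = (-4*w*x - 12*w + x^2 + 3*x)/(-15*w^2 + 2*w*x + x^2)
(2) = (t^2 + 6*t + 9)/(t^2 - 10*t + 25)
(3) = (j^2 + j - 30)/(j - 4*I)
(4) = a/(a^2 - 13*a + 42)
(5) = (u - 3)/(u^2 + 6*u + 9)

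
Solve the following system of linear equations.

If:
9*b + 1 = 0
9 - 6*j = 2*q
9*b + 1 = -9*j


Then:
b = -1/9
j = 0
q = 9/2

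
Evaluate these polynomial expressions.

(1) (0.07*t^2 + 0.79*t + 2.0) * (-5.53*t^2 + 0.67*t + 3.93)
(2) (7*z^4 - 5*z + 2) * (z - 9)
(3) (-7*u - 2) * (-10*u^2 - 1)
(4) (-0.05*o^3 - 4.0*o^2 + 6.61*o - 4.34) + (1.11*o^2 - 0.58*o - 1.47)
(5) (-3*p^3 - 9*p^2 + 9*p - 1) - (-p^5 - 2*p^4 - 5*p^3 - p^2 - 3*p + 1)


(1) = -0.3871*t^4 - 4.3218*t^3 - 10.2556*t^2 + 4.4447*t + 7.86
(2) = 7*z^5 - 63*z^4 - 5*z^2 + 47*z - 18
(3) = 70*u^3 + 20*u^2 + 7*u + 2
(4) = -0.05*o^3 - 2.89*o^2 + 6.03*o - 5.81
(5) = p^5 + 2*p^4 + 2*p^3 - 8*p^2 + 12*p - 2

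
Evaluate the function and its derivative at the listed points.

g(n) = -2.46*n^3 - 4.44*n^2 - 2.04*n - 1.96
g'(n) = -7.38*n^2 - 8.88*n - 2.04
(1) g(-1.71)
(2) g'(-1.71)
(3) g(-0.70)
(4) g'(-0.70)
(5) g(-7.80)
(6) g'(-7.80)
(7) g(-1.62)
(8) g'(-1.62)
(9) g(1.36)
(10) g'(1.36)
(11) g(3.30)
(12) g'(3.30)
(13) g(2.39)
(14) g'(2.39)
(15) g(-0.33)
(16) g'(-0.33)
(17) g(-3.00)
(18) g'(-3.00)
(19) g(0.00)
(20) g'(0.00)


(1) = 0.85
(2) = -8.44
(3) = -1.86
(4) = 0.56
(5) = 911.22
(6) = -381.78
(7) = 0.15
(8) = -7.02
(9) = -19.13
(10) = -27.77
(11) = -145.45
(12) = -111.71
(13) = -65.78
(14) = -65.42
(15) = -1.68
(16) = 0.09
(17) = 30.62
(18) = -41.82
(19) = -1.96
(20) = -2.04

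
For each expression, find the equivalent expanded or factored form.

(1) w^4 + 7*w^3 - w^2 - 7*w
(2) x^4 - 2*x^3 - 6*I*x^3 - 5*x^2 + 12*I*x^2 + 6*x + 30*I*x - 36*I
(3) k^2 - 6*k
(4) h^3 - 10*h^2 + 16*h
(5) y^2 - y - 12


(1) = w*(w - 1)*(w + 1)*(w + 7)
(2) = (x - 3)*(x - 1)*(x + 2)*(x - 6*I)
(3) = k*(k - 6)
(4) = h*(h - 8)*(h - 2)
(5) = (y - 4)*(y + 3)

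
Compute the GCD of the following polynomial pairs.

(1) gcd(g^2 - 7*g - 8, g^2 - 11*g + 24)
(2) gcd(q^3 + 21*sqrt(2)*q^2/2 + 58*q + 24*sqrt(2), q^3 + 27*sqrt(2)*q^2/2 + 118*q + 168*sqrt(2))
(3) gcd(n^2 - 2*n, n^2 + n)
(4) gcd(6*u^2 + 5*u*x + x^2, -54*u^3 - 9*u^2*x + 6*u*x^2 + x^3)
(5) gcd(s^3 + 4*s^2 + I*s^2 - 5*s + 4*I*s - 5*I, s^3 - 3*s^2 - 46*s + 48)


(1) = g - 8
(2) = q^2 + 10*sqrt(2)*q + 48
(3) = gcd(n*(n - 2), n*(n + 1)) = n
(4) = gcd((2*u + x)*(3*u + x), (-3*u + x)*(3*u + x)*(6*u + x)) = 3*u + x
(5) = gcd((s - 1)*(s + 5)*(s + I), (s - 8)*(s - 1)*(s + 6)) = s - 1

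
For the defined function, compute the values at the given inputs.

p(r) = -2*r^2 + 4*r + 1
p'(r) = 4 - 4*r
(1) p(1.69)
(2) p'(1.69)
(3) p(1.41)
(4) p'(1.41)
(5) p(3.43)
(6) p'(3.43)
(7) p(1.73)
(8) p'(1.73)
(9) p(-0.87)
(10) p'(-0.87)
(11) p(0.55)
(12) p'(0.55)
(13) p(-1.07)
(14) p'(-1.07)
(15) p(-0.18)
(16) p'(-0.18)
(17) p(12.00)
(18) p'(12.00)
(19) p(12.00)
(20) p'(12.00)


(1) = 2.05
(2) = -2.76
(3) = 2.66
(4) = -1.64
(5) = -8.81
(6) = -9.72
(7) = 1.93
(8) = -2.92
(9) = -3.99
(10) = 7.48
(11) = 2.60
(12) = 1.80
(13) = -5.57
(14) = 8.28
(15) = 0.22
(16) = 4.72
(17) = -239.00
(18) = -44.00
(19) = -239.00
(20) = -44.00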